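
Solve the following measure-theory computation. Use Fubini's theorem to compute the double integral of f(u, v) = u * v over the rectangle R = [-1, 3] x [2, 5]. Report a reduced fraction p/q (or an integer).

f(u, v) is a tensor product of a function of u and a function of v, and both factors are bounded continuous (hence Lebesgue integrable) on the rectangle, so Fubini's theorem applies:
  integral_R f d(m x m) = (integral_a1^b1 u du) * (integral_a2^b2 v dv).
Inner integral in u: integral_{-1}^{3} u du = (3^2 - (-1)^2)/2
  = 4.
Inner integral in v: integral_{2}^{5} v dv = (5^2 - 2^2)/2
  = 21/2.
Product: (4) * (21/2) = 42.

42


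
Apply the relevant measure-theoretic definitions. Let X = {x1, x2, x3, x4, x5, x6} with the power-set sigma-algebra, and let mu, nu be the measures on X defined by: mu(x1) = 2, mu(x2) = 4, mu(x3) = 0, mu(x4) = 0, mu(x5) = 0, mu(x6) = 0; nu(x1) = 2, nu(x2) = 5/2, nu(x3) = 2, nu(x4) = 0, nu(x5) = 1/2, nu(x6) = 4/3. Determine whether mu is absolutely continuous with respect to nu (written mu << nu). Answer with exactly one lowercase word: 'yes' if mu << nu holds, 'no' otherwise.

mu << nu means: every nu-null measurable set is also mu-null; equivalently, for every atom x, if nu({x}) = 0 then mu({x}) = 0.
Checking each atom:
  x1: nu = 2 > 0 -> no constraint.
  x2: nu = 5/2 > 0 -> no constraint.
  x3: nu = 2 > 0 -> no constraint.
  x4: nu = 0, mu = 0 -> consistent with mu << nu.
  x5: nu = 1/2 > 0 -> no constraint.
  x6: nu = 4/3 > 0 -> no constraint.
No atom violates the condition. Therefore mu << nu.

yes


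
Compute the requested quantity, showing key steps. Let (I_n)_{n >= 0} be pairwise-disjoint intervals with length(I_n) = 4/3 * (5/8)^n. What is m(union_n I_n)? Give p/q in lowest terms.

By countable additivity of the Lebesgue measure on pairwise disjoint measurable sets,
  m(union_{n >= 0} I_n) = sum_{n >= 0} m(I_n) = sum_{n >= 0} a * r^n,
  with a = 4/3 and r = 5/8.
Since 0 < r = 5/8 < 1, the geometric series converges:
  sum_{n >= 0} a * r^n = a / (1 - r).
  = 4/3 / (1 - 5/8)
  = 4/3 / (3/8)
  = 32/9.

32/9


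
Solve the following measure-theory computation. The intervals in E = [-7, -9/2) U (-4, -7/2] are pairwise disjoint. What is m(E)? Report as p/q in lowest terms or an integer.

For pairwise disjoint intervals, m(union_i I_i) = sum_i m(I_i),
and m is invariant under swapping open/closed endpoints (single points have measure 0).
So m(E) = sum_i (b_i - a_i).
  I_1 has length -9/2 - (-7) = 5/2.
  I_2 has length -7/2 - (-4) = 1/2.
Summing:
  m(E) = 5/2 + 1/2 = 3.

3


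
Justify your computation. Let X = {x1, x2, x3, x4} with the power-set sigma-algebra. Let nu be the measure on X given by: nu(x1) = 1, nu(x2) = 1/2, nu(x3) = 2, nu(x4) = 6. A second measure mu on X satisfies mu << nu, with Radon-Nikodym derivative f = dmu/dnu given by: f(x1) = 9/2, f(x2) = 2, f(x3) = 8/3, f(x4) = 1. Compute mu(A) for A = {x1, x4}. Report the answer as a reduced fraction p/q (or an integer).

By the defining property of the Radon-Nikodym derivative, for every measurable set A,
  mu(A) = integral_A f dnu.
Since nu is a discrete measure concentrated on the atoms of X, the integral over A reduces to the sum
  mu(A) = sum_{x in A} f(x) * nu({x}).
Computing each term:
  x1: f(x1) * nu(x1) = 9/2 * 1 = 9/2.
  x4: f(x4) * nu(x4) = 1 * 6 = 6.
Summing: mu(A) = 9/2 + 6 = 21/2.

21/2


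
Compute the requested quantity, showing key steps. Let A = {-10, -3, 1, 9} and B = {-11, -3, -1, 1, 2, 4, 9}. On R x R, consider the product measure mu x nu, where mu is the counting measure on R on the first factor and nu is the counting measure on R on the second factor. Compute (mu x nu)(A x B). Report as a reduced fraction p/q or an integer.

For a measurable rectangle A x B, the product measure satisfies
  (mu x nu)(A x B) = mu(A) * nu(B).
  mu(A) = 4.
  nu(B) = 7.
  (mu x nu)(A x B) = 4 * 7 = 28.

28


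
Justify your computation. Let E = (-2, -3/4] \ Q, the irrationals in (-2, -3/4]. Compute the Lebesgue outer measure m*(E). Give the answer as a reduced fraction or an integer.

The interval I = (-2, -3/4] has m(I) = -3/4 - (-2) = 5/4 (endpoints are measure-zero, so open/closed/half-open agree). Write I = (I cap Q) u (I \ Q). The rationals in I are countable, so m*(I cap Q) = 0 (cover each rational by intervals whose total length is arbitrarily small). By countable subadditivity m*(I) <= m*(I cap Q) + m*(I \ Q), hence m*(I \ Q) >= m(I) = 5/4. The reverse inequality m*(I \ Q) <= m*(I) = 5/4 is trivial since (I \ Q) is a subset of I. Therefore m*(I \ Q) = 5/4.

5/4


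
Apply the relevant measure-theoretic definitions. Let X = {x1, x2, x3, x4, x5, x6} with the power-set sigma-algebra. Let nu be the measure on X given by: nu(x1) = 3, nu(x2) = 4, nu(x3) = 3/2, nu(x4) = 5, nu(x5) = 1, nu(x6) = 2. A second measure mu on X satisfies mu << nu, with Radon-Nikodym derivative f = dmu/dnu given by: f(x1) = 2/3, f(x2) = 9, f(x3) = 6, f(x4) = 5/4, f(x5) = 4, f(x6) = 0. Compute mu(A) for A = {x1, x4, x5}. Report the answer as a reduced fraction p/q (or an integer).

By the defining property of the Radon-Nikodym derivative, for every measurable set A,
  mu(A) = integral_A f dnu.
Since nu is a discrete measure concentrated on the atoms of X, the integral over A reduces to the sum
  mu(A) = sum_{x in A} f(x) * nu({x}).
Computing each term:
  x1: f(x1) * nu(x1) = 2/3 * 3 = 2.
  x4: f(x4) * nu(x4) = 5/4 * 5 = 25/4.
  x5: f(x5) * nu(x5) = 4 * 1 = 4.
Summing: mu(A) = 2 + 25/4 + 4 = 49/4.

49/4


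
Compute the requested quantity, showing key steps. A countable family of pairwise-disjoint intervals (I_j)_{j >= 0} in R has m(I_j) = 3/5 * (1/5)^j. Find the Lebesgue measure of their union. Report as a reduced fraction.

By countable additivity of the Lebesgue measure on pairwise disjoint measurable sets,
  m(union_{j >= 0} I_j) = sum_{j >= 0} m(I_j) = sum_{j >= 0} a * r^j,
  with a = 3/5 and r = 1/5.
Since 0 < r = 1/5 < 1, the geometric series converges:
  sum_{j >= 0} a * r^j = a / (1 - r).
  = 3/5 / (1 - 1/5)
  = 3/5 / (4/5)
  = 3/4.

3/4


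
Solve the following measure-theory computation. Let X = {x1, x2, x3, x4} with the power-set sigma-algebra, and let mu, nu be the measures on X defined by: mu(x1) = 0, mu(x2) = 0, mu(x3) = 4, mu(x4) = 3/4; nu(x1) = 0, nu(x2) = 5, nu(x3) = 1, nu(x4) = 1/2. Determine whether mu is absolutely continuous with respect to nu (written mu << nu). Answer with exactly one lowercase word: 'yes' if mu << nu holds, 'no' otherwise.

mu << nu means: every nu-null measurable set is also mu-null; equivalently, for every atom x, if nu({x}) = 0 then mu({x}) = 0.
Checking each atom:
  x1: nu = 0, mu = 0 -> consistent with mu << nu.
  x2: nu = 5 > 0 -> no constraint.
  x3: nu = 1 > 0 -> no constraint.
  x4: nu = 1/2 > 0 -> no constraint.
No atom violates the condition. Therefore mu << nu.

yes


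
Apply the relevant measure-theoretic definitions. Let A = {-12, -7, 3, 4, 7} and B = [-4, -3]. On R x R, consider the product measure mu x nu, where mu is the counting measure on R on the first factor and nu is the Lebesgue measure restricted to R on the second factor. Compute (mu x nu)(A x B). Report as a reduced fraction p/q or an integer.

For a measurable rectangle A x B, the product measure satisfies
  (mu x nu)(A x B) = mu(A) * nu(B).
  mu(A) = 5.
  nu(B) = 1.
  (mu x nu)(A x B) = 5 * 1 = 5.

5


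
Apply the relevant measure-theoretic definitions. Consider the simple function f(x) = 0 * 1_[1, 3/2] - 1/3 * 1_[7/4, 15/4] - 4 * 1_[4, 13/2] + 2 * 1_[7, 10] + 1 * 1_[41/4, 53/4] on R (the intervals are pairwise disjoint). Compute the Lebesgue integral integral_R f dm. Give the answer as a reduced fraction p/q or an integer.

For a simple function f = sum_i c_i * 1_{A_i} with disjoint A_i,
  integral f dm = sum_i c_i * m(A_i).
Lengths of the A_i:
  m(A_1) = 3/2 - 1 = 1/2.
  m(A_2) = 15/4 - 7/4 = 2.
  m(A_3) = 13/2 - 4 = 5/2.
  m(A_4) = 10 - 7 = 3.
  m(A_5) = 53/4 - 41/4 = 3.
Contributions c_i * m(A_i):
  (0) * (1/2) = 0.
  (-1/3) * (2) = -2/3.
  (-4) * (5/2) = -10.
  (2) * (3) = 6.
  (1) * (3) = 3.
Total: 0 - 2/3 - 10 + 6 + 3 = -5/3.

-5/3


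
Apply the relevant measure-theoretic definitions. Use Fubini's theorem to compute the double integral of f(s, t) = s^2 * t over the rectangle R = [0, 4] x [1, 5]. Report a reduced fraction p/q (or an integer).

f(s, t) is a tensor product of a function of s and a function of t, and both factors are bounded continuous (hence Lebesgue integrable) on the rectangle, so Fubini's theorem applies:
  integral_R f d(m x m) = (integral_a1^b1 s^2 ds) * (integral_a2^b2 t dt).
Inner integral in s: integral_{0}^{4} s^2 ds = (4^3 - 0^3)/3
  = 64/3.
Inner integral in t: integral_{1}^{5} t dt = (5^2 - 1^2)/2
  = 12.
Product: (64/3) * (12) = 256.

256


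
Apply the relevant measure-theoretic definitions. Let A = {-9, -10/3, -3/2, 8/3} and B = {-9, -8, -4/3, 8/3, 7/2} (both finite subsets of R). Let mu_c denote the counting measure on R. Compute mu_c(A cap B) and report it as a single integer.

Counting measure on a finite set equals cardinality. mu_c(A cap B) = |A cap B| (elements appearing in both).
Enumerating the elements of A that also lie in B gives 2 element(s).
So mu_c(A cap B) = 2.

2


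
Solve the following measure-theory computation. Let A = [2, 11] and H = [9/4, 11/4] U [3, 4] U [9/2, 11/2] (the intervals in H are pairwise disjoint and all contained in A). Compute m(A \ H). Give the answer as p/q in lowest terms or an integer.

The ambient interval has length m(A) = 11 - 2 = 9.
Since the holes are disjoint and sit inside A, by finite additivity
  m(H) = sum_i (b_i - a_i), and m(A \ H) = m(A) - m(H).
Computing the hole measures:
  m(H_1) = 11/4 - 9/4 = 1/2.
  m(H_2) = 4 - 3 = 1.
  m(H_3) = 11/2 - 9/2 = 1.
Summed: m(H) = 1/2 + 1 + 1 = 5/2.
So m(A \ H) = 9 - 5/2 = 13/2.

13/2


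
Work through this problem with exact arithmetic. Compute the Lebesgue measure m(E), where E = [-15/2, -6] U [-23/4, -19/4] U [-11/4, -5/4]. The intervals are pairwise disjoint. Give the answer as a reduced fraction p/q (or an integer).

For pairwise disjoint intervals, m(union_i I_i) = sum_i m(I_i),
and m is invariant under swapping open/closed endpoints (single points have measure 0).
So m(E) = sum_i (b_i - a_i).
  I_1 has length -6 - (-15/2) = 3/2.
  I_2 has length -19/4 - (-23/4) = 1.
  I_3 has length -5/4 - (-11/4) = 3/2.
Summing:
  m(E) = 3/2 + 1 + 3/2 = 4.

4


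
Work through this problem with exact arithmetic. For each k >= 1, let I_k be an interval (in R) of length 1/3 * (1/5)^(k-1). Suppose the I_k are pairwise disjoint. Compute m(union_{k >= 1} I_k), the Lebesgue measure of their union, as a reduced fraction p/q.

By countable additivity of the Lebesgue measure on pairwise disjoint measurable sets,
  m(union_{k >= 1} I_k) = sum_{k >= 1} m(I_k) = sum_{k >= 1} a * r^(k-1),
  with a = 1/3 and r = 1/5.
Since 0 < r = 1/5 < 1, the geometric series converges:
  sum_{k >= 1} a * r^(k-1) = a / (1 - r).
  = 1/3 / (1 - 1/5)
  = 1/3 / (4/5)
  = 5/12.

5/12


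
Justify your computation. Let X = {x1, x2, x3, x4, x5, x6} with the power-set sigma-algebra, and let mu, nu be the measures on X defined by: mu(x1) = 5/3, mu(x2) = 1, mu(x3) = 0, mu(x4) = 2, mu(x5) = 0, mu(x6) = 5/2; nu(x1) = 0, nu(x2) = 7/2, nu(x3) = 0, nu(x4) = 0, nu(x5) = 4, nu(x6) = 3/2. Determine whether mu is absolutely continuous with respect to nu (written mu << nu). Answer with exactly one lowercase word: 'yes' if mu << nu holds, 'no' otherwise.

mu << nu means: every nu-null measurable set is also mu-null; equivalently, for every atom x, if nu({x}) = 0 then mu({x}) = 0.
Checking each atom:
  x1: nu = 0, mu = 5/3 > 0 -> violates mu << nu.
  x2: nu = 7/2 > 0 -> no constraint.
  x3: nu = 0, mu = 0 -> consistent with mu << nu.
  x4: nu = 0, mu = 2 > 0 -> violates mu << nu.
  x5: nu = 4 > 0 -> no constraint.
  x6: nu = 3/2 > 0 -> no constraint.
The atom(s) x1, x4 violate the condition (nu = 0 but mu > 0). Therefore mu is NOT absolutely continuous w.r.t. nu.

no


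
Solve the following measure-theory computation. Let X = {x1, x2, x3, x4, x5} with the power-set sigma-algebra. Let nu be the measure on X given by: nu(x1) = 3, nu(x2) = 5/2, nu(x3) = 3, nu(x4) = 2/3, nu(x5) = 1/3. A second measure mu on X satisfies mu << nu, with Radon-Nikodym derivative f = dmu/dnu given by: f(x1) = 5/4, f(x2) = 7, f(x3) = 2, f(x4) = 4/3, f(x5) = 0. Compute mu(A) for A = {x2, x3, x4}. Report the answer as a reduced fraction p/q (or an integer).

By the defining property of the Radon-Nikodym derivative, for every measurable set A,
  mu(A) = integral_A f dnu.
Since nu is a discrete measure concentrated on the atoms of X, the integral over A reduces to the sum
  mu(A) = sum_{x in A} f(x) * nu({x}).
Computing each term:
  x2: f(x2) * nu(x2) = 7 * 5/2 = 35/2.
  x3: f(x3) * nu(x3) = 2 * 3 = 6.
  x4: f(x4) * nu(x4) = 4/3 * 2/3 = 8/9.
Summing: mu(A) = 35/2 + 6 + 8/9 = 439/18.

439/18


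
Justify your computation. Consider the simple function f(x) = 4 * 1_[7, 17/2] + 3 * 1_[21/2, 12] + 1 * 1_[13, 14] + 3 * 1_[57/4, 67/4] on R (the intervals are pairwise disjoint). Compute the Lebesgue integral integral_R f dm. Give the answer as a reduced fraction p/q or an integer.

For a simple function f = sum_i c_i * 1_{A_i} with disjoint A_i,
  integral f dm = sum_i c_i * m(A_i).
Lengths of the A_i:
  m(A_1) = 17/2 - 7 = 3/2.
  m(A_2) = 12 - 21/2 = 3/2.
  m(A_3) = 14 - 13 = 1.
  m(A_4) = 67/4 - 57/4 = 5/2.
Contributions c_i * m(A_i):
  (4) * (3/2) = 6.
  (3) * (3/2) = 9/2.
  (1) * (1) = 1.
  (3) * (5/2) = 15/2.
Total: 6 + 9/2 + 1 + 15/2 = 19.

19


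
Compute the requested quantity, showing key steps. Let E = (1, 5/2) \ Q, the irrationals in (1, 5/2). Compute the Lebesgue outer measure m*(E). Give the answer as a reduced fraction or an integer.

The interval I = (1, 5/2) has m(I) = 5/2 - 1 = 3/2 (endpoints are measure-zero, so open/closed/half-open agree). Write I = (I cap Q) u (I \ Q). The rationals in I are countable, so m*(I cap Q) = 0 (cover each rational by intervals whose total length is arbitrarily small). By countable subadditivity m*(I) <= m*(I cap Q) + m*(I \ Q), hence m*(I \ Q) >= m(I) = 3/2. The reverse inequality m*(I \ Q) <= m*(I) = 3/2 is trivial since (I \ Q) is a subset of I. Therefore m*(I \ Q) = 3/2.

3/2


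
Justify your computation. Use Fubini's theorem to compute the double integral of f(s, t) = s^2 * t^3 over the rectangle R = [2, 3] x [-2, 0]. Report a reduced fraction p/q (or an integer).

f(s, t) is a tensor product of a function of s and a function of t, and both factors are bounded continuous (hence Lebesgue integrable) on the rectangle, so Fubini's theorem applies:
  integral_R f d(m x m) = (integral_a1^b1 s^2 ds) * (integral_a2^b2 t^3 dt).
Inner integral in s: integral_{2}^{3} s^2 ds = (3^3 - 2^3)/3
  = 19/3.
Inner integral in t: integral_{-2}^{0} t^3 dt = (0^4 - (-2)^4)/4
  = -4.
Product: (19/3) * (-4) = -76/3.

-76/3


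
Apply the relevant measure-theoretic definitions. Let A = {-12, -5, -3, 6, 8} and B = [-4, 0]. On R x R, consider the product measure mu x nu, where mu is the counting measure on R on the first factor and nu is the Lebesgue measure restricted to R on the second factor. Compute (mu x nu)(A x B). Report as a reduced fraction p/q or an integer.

For a measurable rectangle A x B, the product measure satisfies
  (mu x nu)(A x B) = mu(A) * nu(B).
  mu(A) = 5.
  nu(B) = 4.
  (mu x nu)(A x B) = 5 * 4 = 20.

20


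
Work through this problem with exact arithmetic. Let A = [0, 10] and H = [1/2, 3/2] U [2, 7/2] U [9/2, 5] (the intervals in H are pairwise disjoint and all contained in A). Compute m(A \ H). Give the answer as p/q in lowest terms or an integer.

The ambient interval has length m(A) = 10 - 0 = 10.
Since the holes are disjoint and sit inside A, by finite additivity
  m(H) = sum_i (b_i - a_i), and m(A \ H) = m(A) - m(H).
Computing the hole measures:
  m(H_1) = 3/2 - 1/2 = 1.
  m(H_2) = 7/2 - 2 = 3/2.
  m(H_3) = 5 - 9/2 = 1/2.
Summed: m(H) = 1 + 3/2 + 1/2 = 3.
So m(A \ H) = 10 - 3 = 7.

7


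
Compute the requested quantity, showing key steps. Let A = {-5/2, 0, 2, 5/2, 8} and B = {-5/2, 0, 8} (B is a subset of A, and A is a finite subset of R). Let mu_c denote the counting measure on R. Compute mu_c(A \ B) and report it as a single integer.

Counting measure assigns mu_c(E) = |E| (number of elements) when E is finite. For B subset A, A \ B is the set of elements of A not in B, so |A \ B| = |A| - |B|.
|A| = 5, |B| = 3, so mu_c(A \ B) = 5 - 3 = 2.

2


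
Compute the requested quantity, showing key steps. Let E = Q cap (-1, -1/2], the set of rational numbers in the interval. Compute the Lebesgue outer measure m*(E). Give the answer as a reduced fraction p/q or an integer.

The set Q cap (-1, -1/2] is countable (a subset of the countable set Q). Lebesgue outer measure of any countable set is 0: each singleton {q} has m*({q}) = 0, and by countable subadditivity m*(union_k {q_k}) <= sum_k m*({q_k}) = sum_k 0 = 0. The reverse inequality m*(E) >= 0 is automatic. So m*(Q cap (-1, -1/2]) = 0.

0


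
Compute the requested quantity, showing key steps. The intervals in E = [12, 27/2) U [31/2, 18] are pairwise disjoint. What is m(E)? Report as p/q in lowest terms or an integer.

For pairwise disjoint intervals, m(union_i I_i) = sum_i m(I_i),
and m is invariant under swapping open/closed endpoints (single points have measure 0).
So m(E) = sum_i (b_i - a_i).
  I_1 has length 27/2 - 12 = 3/2.
  I_2 has length 18 - 31/2 = 5/2.
Summing:
  m(E) = 3/2 + 5/2 = 4.

4


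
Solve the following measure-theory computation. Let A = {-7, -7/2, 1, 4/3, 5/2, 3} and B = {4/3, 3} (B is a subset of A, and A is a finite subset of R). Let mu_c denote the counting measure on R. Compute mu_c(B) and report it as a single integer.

Counting measure assigns mu_c(E) = |E| (number of elements) when E is finite.
B has 2 element(s), so mu_c(B) = 2.

2


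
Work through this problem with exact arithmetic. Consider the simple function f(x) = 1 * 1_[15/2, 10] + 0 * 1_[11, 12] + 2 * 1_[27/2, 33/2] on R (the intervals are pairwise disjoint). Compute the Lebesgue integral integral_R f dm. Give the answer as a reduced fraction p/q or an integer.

For a simple function f = sum_i c_i * 1_{A_i} with disjoint A_i,
  integral f dm = sum_i c_i * m(A_i).
Lengths of the A_i:
  m(A_1) = 10 - 15/2 = 5/2.
  m(A_2) = 12 - 11 = 1.
  m(A_3) = 33/2 - 27/2 = 3.
Contributions c_i * m(A_i):
  (1) * (5/2) = 5/2.
  (0) * (1) = 0.
  (2) * (3) = 6.
Total: 5/2 + 0 + 6 = 17/2.

17/2


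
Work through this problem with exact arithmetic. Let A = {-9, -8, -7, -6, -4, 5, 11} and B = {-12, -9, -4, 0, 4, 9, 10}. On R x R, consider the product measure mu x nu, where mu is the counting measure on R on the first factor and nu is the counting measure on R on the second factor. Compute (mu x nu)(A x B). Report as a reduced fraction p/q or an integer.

For a measurable rectangle A x B, the product measure satisfies
  (mu x nu)(A x B) = mu(A) * nu(B).
  mu(A) = 7.
  nu(B) = 7.
  (mu x nu)(A x B) = 7 * 7 = 49.

49


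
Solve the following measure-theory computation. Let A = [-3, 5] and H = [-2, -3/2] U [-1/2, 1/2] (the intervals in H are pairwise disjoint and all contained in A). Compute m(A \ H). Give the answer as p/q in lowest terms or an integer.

The ambient interval has length m(A) = 5 - (-3) = 8.
Since the holes are disjoint and sit inside A, by finite additivity
  m(H) = sum_i (b_i - a_i), and m(A \ H) = m(A) - m(H).
Computing the hole measures:
  m(H_1) = -3/2 - (-2) = 1/2.
  m(H_2) = 1/2 - (-1/2) = 1.
Summed: m(H) = 1/2 + 1 = 3/2.
So m(A \ H) = 8 - 3/2 = 13/2.

13/2


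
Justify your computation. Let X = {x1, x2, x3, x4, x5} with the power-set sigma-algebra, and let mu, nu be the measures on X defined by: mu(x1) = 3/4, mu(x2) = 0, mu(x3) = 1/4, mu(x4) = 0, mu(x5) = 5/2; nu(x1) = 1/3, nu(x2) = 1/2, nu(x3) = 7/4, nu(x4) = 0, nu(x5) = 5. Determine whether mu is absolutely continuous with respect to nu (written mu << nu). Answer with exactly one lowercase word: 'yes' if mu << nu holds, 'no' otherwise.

mu << nu means: every nu-null measurable set is also mu-null; equivalently, for every atom x, if nu({x}) = 0 then mu({x}) = 0.
Checking each atom:
  x1: nu = 1/3 > 0 -> no constraint.
  x2: nu = 1/2 > 0 -> no constraint.
  x3: nu = 7/4 > 0 -> no constraint.
  x4: nu = 0, mu = 0 -> consistent with mu << nu.
  x5: nu = 5 > 0 -> no constraint.
No atom violates the condition. Therefore mu << nu.

yes


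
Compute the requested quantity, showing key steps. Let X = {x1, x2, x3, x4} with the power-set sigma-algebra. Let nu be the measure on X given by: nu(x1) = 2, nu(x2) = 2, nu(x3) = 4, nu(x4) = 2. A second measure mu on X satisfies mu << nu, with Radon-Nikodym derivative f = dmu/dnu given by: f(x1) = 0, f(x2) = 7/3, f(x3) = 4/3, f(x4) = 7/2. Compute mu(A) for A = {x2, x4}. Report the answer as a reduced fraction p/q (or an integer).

By the defining property of the Radon-Nikodym derivative, for every measurable set A,
  mu(A) = integral_A f dnu.
Since nu is a discrete measure concentrated on the atoms of X, the integral over A reduces to the sum
  mu(A) = sum_{x in A} f(x) * nu({x}).
Computing each term:
  x2: f(x2) * nu(x2) = 7/3 * 2 = 14/3.
  x4: f(x4) * nu(x4) = 7/2 * 2 = 7.
Summing: mu(A) = 14/3 + 7 = 35/3.

35/3


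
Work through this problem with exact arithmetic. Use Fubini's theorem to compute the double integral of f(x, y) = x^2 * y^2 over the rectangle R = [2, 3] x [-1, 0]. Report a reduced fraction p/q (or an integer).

f(x, y) is a tensor product of a function of x and a function of y, and both factors are bounded continuous (hence Lebesgue integrable) on the rectangle, so Fubini's theorem applies:
  integral_R f d(m x m) = (integral_a1^b1 x^2 dx) * (integral_a2^b2 y^2 dy).
Inner integral in x: integral_{2}^{3} x^2 dx = (3^3 - 2^3)/3
  = 19/3.
Inner integral in y: integral_{-1}^{0} y^2 dy = (0^3 - (-1)^3)/3
  = 1/3.
Product: (19/3) * (1/3) = 19/9.

19/9


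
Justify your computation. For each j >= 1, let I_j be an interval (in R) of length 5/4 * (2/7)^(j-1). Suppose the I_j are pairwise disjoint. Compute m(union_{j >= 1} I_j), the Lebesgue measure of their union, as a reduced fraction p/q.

By countable additivity of the Lebesgue measure on pairwise disjoint measurable sets,
  m(union_{j >= 1} I_j) = sum_{j >= 1} m(I_j) = sum_{j >= 1} a * r^(j-1),
  with a = 5/4 and r = 2/7.
Since 0 < r = 2/7 < 1, the geometric series converges:
  sum_{j >= 1} a * r^(j-1) = a / (1 - r).
  = 5/4 / (1 - 2/7)
  = 5/4 / (5/7)
  = 7/4.

7/4


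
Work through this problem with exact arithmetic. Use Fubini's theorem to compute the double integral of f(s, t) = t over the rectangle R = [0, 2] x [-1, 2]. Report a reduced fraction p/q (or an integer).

f(s, t) is a tensor product of a function of s and a function of t, and both factors are bounded continuous (hence Lebesgue integrable) on the rectangle, so Fubini's theorem applies:
  integral_R f d(m x m) = (integral_a1^b1 1 ds) * (integral_a2^b2 t dt).
Inner integral in s: integral_{0}^{2} 1 ds = (2^1 - 0^1)/1
  = 2.
Inner integral in t: integral_{-1}^{2} t dt = (2^2 - (-1)^2)/2
  = 3/2.
Product: (2) * (3/2) = 3.

3


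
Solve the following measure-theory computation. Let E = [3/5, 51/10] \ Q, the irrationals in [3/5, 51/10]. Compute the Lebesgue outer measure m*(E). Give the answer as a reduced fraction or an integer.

The interval I = [3/5, 51/10] has m(I) = 51/10 - 3/5 = 9/2 (endpoints are measure-zero, so open/closed/half-open agree). Write I = (I cap Q) u (I \ Q). The rationals in I are countable, so m*(I cap Q) = 0 (cover each rational by intervals whose total length is arbitrarily small). By countable subadditivity m*(I) <= m*(I cap Q) + m*(I \ Q), hence m*(I \ Q) >= m(I) = 9/2. The reverse inequality m*(I \ Q) <= m*(I) = 9/2 is trivial since (I \ Q) is a subset of I. Therefore m*(I \ Q) = 9/2.

9/2


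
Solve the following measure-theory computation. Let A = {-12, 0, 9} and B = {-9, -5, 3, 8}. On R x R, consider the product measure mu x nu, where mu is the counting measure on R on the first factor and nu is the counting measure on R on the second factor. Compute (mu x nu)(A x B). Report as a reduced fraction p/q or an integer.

For a measurable rectangle A x B, the product measure satisfies
  (mu x nu)(A x B) = mu(A) * nu(B).
  mu(A) = 3.
  nu(B) = 4.
  (mu x nu)(A x B) = 3 * 4 = 12.

12


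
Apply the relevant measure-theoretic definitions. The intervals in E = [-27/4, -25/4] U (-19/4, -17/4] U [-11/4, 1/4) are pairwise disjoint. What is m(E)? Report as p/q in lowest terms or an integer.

For pairwise disjoint intervals, m(union_i I_i) = sum_i m(I_i),
and m is invariant under swapping open/closed endpoints (single points have measure 0).
So m(E) = sum_i (b_i - a_i).
  I_1 has length -25/4 - (-27/4) = 1/2.
  I_2 has length -17/4 - (-19/4) = 1/2.
  I_3 has length 1/4 - (-11/4) = 3.
Summing:
  m(E) = 1/2 + 1/2 + 3 = 4.

4


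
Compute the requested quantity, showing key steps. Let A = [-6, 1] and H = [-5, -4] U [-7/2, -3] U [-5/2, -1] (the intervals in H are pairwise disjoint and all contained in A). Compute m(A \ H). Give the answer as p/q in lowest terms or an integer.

The ambient interval has length m(A) = 1 - (-6) = 7.
Since the holes are disjoint and sit inside A, by finite additivity
  m(H) = sum_i (b_i - a_i), and m(A \ H) = m(A) - m(H).
Computing the hole measures:
  m(H_1) = -4 - (-5) = 1.
  m(H_2) = -3 - (-7/2) = 1/2.
  m(H_3) = -1 - (-5/2) = 3/2.
Summed: m(H) = 1 + 1/2 + 3/2 = 3.
So m(A \ H) = 7 - 3 = 4.

4


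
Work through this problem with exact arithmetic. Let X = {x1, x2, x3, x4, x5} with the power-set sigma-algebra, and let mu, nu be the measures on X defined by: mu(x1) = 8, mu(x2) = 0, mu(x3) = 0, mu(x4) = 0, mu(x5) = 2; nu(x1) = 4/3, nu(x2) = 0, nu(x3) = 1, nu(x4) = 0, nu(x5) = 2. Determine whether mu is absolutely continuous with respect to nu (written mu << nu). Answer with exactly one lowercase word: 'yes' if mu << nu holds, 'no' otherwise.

mu << nu means: every nu-null measurable set is also mu-null; equivalently, for every atom x, if nu({x}) = 0 then mu({x}) = 0.
Checking each atom:
  x1: nu = 4/3 > 0 -> no constraint.
  x2: nu = 0, mu = 0 -> consistent with mu << nu.
  x3: nu = 1 > 0 -> no constraint.
  x4: nu = 0, mu = 0 -> consistent with mu << nu.
  x5: nu = 2 > 0 -> no constraint.
No atom violates the condition. Therefore mu << nu.

yes


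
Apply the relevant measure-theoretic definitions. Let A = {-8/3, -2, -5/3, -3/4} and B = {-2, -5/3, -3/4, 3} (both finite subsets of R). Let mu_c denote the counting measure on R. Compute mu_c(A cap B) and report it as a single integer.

Counting measure on a finite set equals cardinality. mu_c(A cap B) = |A cap B| (elements appearing in both).
Enumerating the elements of A that also lie in B gives 3 element(s).
So mu_c(A cap B) = 3.

3


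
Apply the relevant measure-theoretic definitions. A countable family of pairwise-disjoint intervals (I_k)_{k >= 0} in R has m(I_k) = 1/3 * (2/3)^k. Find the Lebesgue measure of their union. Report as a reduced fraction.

By countable additivity of the Lebesgue measure on pairwise disjoint measurable sets,
  m(union_{k >= 0} I_k) = sum_{k >= 0} m(I_k) = sum_{k >= 0} a * r^k,
  with a = 1/3 and r = 2/3.
Since 0 < r = 2/3 < 1, the geometric series converges:
  sum_{k >= 0} a * r^k = a / (1 - r).
  = 1/3 / (1 - 2/3)
  = 1/3 / (1/3)
  = 1.

1


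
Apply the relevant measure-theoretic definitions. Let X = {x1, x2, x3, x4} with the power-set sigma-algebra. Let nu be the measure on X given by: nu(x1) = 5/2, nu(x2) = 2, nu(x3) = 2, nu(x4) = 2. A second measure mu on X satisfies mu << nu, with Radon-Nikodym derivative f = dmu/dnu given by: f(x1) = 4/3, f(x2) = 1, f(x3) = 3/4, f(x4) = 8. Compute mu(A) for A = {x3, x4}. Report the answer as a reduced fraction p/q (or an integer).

By the defining property of the Radon-Nikodym derivative, for every measurable set A,
  mu(A) = integral_A f dnu.
Since nu is a discrete measure concentrated on the atoms of X, the integral over A reduces to the sum
  mu(A) = sum_{x in A} f(x) * nu({x}).
Computing each term:
  x3: f(x3) * nu(x3) = 3/4 * 2 = 3/2.
  x4: f(x4) * nu(x4) = 8 * 2 = 16.
Summing: mu(A) = 3/2 + 16 = 35/2.

35/2


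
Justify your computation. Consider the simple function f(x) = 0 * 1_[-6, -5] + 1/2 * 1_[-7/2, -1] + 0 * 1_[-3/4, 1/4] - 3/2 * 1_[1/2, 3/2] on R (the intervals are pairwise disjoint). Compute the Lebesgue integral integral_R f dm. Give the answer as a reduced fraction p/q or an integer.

For a simple function f = sum_i c_i * 1_{A_i} with disjoint A_i,
  integral f dm = sum_i c_i * m(A_i).
Lengths of the A_i:
  m(A_1) = -5 - (-6) = 1.
  m(A_2) = -1 - (-7/2) = 5/2.
  m(A_3) = 1/4 - (-3/4) = 1.
  m(A_4) = 3/2 - 1/2 = 1.
Contributions c_i * m(A_i):
  (0) * (1) = 0.
  (1/2) * (5/2) = 5/4.
  (0) * (1) = 0.
  (-3/2) * (1) = -3/2.
Total: 0 + 5/4 + 0 - 3/2 = -1/4.

-1/4


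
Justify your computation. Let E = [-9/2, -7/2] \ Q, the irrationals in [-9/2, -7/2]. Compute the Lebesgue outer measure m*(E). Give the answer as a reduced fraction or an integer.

The interval I = [-9/2, -7/2] has m(I) = -7/2 - (-9/2) = 1 (endpoints are measure-zero, so open/closed/half-open agree). Write I = (I cap Q) u (I \ Q). The rationals in I are countable, so m*(I cap Q) = 0 (cover each rational by intervals whose total length is arbitrarily small). By countable subadditivity m*(I) <= m*(I cap Q) + m*(I \ Q), hence m*(I \ Q) >= m(I) = 1. The reverse inequality m*(I \ Q) <= m*(I) = 1 is trivial since (I \ Q) is a subset of I. Therefore m*(I \ Q) = 1.

1


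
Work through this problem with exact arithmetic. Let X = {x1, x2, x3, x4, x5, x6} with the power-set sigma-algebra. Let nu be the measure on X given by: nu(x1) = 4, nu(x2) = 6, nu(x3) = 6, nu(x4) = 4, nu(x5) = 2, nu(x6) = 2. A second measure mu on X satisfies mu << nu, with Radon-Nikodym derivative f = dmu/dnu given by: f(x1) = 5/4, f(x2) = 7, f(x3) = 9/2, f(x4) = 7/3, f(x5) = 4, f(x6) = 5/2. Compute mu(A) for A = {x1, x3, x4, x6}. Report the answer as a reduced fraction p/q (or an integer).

By the defining property of the Radon-Nikodym derivative, for every measurable set A,
  mu(A) = integral_A f dnu.
Since nu is a discrete measure concentrated on the atoms of X, the integral over A reduces to the sum
  mu(A) = sum_{x in A} f(x) * nu({x}).
Computing each term:
  x1: f(x1) * nu(x1) = 5/4 * 4 = 5.
  x3: f(x3) * nu(x3) = 9/2 * 6 = 27.
  x4: f(x4) * nu(x4) = 7/3 * 4 = 28/3.
  x6: f(x6) * nu(x6) = 5/2 * 2 = 5.
Summing: mu(A) = 5 + 27 + 28/3 + 5 = 139/3.

139/3


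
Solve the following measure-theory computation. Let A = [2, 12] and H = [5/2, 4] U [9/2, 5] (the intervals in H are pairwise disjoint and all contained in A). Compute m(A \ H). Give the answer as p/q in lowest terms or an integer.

The ambient interval has length m(A) = 12 - 2 = 10.
Since the holes are disjoint and sit inside A, by finite additivity
  m(H) = sum_i (b_i - a_i), and m(A \ H) = m(A) - m(H).
Computing the hole measures:
  m(H_1) = 4 - 5/2 = 3/2.
  m(H_2) = 5 - 9/2 = 1/2.
Summed: m(H) = 3/2 + 1/2 = 2.
So m(A \ H) = 10 - 2 = 8.

8


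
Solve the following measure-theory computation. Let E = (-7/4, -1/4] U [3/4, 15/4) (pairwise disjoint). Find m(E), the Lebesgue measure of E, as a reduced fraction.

For pairwise disjoint intervals, m(union_i I_i) = sum_i m(I_i),
and m is invariant under swapping open/closed endpoints (single points have measure 0).
So m(E) = sum_i (b_i - a_i).
  I_1 has length -1/4 - (-7/4) = 3/2.
  I_2 has length 15/4 - 3/4 = 3.
Summing:
  m(E) = 3/2 + 3 = 9/2.

9/2


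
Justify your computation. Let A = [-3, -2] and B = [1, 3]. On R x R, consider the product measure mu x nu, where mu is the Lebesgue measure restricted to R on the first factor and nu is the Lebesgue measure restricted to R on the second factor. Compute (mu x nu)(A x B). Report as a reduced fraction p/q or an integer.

For a measurable rectangle A x B, the product measure satisfies
  (mu x nu)(A x B) = mu(A) * nu(B).
  mu(A) = 1.
  nu(B) = 2.
  (mu x nu)(A x B) = 1 * 2 = 2.

2


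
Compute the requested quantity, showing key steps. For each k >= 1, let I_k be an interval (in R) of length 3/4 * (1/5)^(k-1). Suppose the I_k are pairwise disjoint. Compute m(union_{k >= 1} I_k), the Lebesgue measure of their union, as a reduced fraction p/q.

By countable additivity of the Lebesgue measure on pairwise disjoint measurable sets,
  m(union_{k >= 1} I_k) = sum_{k >= 1} m(I_k) = sum_{k >= 1} a * r^(k-1),
  with a = 3/4 and r = 1/5.
Since 0 < r = 1/5 < 1, the geometric series converges:
  sum_{k >= 1} a * r^(k-1) = a / (1 - r).
  = 3/4 / (1 - 1/5)
  = 3/4 / (4/5)
  = 15/16.

15/16


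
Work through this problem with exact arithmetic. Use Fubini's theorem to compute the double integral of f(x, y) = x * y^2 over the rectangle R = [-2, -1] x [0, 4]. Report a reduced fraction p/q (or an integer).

f(x, y) is a tensor product of a function of x and a function of y, and both factors are bounded continuous (hence Lebesgue integrable) on the rectangle, so Fubini's theorem applies:
  integral_R f d(m x m) = (integral_a1^b1 x dx) * (integral_a2^b2 y^2 dy).
Inner integral in x: integral_{-2}^{-1} x dx = ((-1)^2 - (-2)^2)/2
  = -3/2.
Inner integral in y: integral_{0}^{4} y^2 dy = (4^3 - 0^3)/3
  = 64/3.
Product: (-3/2) * (64/3) = -32.

-32


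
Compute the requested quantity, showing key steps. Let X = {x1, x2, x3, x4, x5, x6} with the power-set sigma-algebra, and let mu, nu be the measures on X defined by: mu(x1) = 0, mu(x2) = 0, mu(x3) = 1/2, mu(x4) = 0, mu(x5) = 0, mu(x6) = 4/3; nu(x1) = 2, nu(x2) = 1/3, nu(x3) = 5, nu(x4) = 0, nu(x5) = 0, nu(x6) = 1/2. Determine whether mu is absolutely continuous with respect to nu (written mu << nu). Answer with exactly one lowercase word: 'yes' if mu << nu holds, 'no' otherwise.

mu << nu means: every nu-null measurable set is also mu-null; equivalently, for every atom x, if nu({x}) = 0 then mu({x}) = 0.
Checking each atom:
  x1: nu = 2 > 0 -> no constraint.
  x2: nu = 1/3 > 0 -> no constraint.
  x3: nu = 5 > 0 -> no constraint.
  x4: nu = 0, mu = 0 -> consistent with mu << nu.
  x5: nu = 0, mu = 0 -> consistent with mu << nu.
  x6: nu = 1/2 > 0 -> no constraint.
No atom violates the condition. Therefore mu << nu.

yes


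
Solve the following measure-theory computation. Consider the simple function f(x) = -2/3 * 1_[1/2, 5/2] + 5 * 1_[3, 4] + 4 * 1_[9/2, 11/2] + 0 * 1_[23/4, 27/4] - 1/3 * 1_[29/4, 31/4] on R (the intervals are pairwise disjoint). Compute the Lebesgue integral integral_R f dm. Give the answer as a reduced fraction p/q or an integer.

For a simple function f = sum_i c_i * 1_{A_i} with disjoint A_i,
  integral f dm = sum_i c_i * m(A_i).
Lengths of the A_i:
  m(A_1) = 5/2 - 1/2 = 2.
  m(A_2) = 4 - 3 = 1.
  m(A_3) = 11/2 - 9/2 = 1.
  m(A_4) = 27/4 - 23/4 = 1.
  m(A_5) = 31/4 - 29/4 = 1/2.
Contributions c_i * m(A_i):
  (-2/3) * (2) = -4/3.
  (5) * (1) = 5.
  (4) * (1) = 4.
  (0) * (1) = 0.
  (-1/3) * (1/2) = -1/6.
Total: -4/3 + 5 + 4 + 0 - 1/6 = 15/2.

15/2


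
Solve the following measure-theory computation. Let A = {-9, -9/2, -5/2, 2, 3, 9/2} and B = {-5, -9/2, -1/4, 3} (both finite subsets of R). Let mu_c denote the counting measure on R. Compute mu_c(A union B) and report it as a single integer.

Counting measure on a finite set equals cardinality. By inclusion-exclusion, |A union B| = |A| + |B| - |A cap B|.
|A| = 6, |B| = 4, |A cap B| = 2.
So mu_c(A union B) = 6 + 4 - 2 = 8.

8


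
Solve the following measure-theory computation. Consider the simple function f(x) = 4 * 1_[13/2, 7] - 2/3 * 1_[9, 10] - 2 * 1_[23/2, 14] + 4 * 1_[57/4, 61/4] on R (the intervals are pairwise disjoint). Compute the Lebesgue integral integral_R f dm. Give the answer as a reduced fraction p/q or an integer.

For a simple function f = sum_i c_i * 1_{A_i} with disjoint A_i,
  integral f dm = sum_i c_i * m(A_i).
Lengths of the A_i:
  m(A_1) = 7 - 13/2 = 1/2.
  m(A_2) = 10 - 9 = 1.
  m(A_3) = 14 - 23/2 = 5/2.
  m(A_4) = 61/4 - 57/4 = 1.
Contributions c_i * m(A_i):
  (4) * (1/2) = 2.
  (-2/3) * (1) = -2/3.
  (-2) * (5/2) = -5.
  (4) * (1) = 4.
Total: 2 - 2/3 - 5 + 4 = 1/3.

1/3


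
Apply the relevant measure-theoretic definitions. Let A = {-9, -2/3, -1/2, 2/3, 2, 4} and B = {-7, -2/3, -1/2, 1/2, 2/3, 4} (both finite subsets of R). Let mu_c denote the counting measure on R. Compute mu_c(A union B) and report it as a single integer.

Counting measure on a finite set equals cardinality. By inclusion-exclusion, |A union B| = |A| + |B| - |A cap B|.
|A| = 6, |B| = 6, |A cap B| = 4.
So mu_c(A union B) = 6 + 6 - 4 = 8.

8


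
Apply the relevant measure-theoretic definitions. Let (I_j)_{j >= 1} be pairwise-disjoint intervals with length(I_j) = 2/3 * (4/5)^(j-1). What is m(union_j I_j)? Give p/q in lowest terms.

By countable additivity of the Lebesgue measure on pairwise disjoint measurable sets,
  m(union_{j >= 1} I_j) = sum_{j >= 1} m(I_j) = sum_{j >= 1} a * r^(j-1),
  with a = 2/3 and r = 4/5.
Since 0 < r = 4/5 < 1, the geometric series converges:
  sum_{j >= 1} a * r^(j-1) = a / (1 - r).
  = 2/3 / (1 - 4/5)
  = 2/3 / (1/5)
  = 10/3.

10/3


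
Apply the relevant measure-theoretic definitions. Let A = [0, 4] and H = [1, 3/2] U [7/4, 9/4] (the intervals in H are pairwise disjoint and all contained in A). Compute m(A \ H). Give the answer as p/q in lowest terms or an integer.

The ambient interval has length m(A) = 4 - 0 = 4.
Since the holes are disjoint and sit inside A, by finite additivity
  m(H) = sum_i (b_i - a_i), and m(A \ H) = m(A) - m(H).
Computing the hole measures:
  m(H_1) = 3/2 - 1 = 1/2.
  m(H_2) = 9/4 - 7/4 = 1/2.
Summed: m(H) = 1/2 + 1/2 = 1.
So m(A \ H) = 4 - 1 = 3.

3


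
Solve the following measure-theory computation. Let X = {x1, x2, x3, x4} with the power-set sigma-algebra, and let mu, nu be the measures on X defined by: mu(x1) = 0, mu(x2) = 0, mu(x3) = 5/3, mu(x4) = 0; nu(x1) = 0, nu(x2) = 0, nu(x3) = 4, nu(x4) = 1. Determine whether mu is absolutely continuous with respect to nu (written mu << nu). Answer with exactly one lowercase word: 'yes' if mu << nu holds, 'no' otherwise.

mu << nu means: every nu-null measurable set is also mu-null; equivalently, for every atom x, if nu({x}) = 0 then mu({x}) = 0.
Checking each atom:
  x1: nu = 0, mu = 0 -> consistent with mu << nu.
  x2: nu = 0, mu = 0 -> consistent with mu << nu.
  x3: nu = 4 > 0 -> no constraint.
  x4: nu = 1 > 0 -> no constraint.
No atom violates the condition. Therefore mu << nu.

yes


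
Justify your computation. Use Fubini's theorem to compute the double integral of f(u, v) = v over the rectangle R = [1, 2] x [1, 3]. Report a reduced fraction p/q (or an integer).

f(u, v) is a tensor product of a function of u and a function of v, and both factors are bounded continuous (hence Lebesgue integrable) on the rectangle, so Fubini's theorem applies:
  integral_R f d(m x m) = (integral_a1^b1 1 du) * (integral_a2^b2 v dv).
Inner integral in u: integral_{1}^{2} 1 du = (2^1 - 1^1)/1
  = 1.
Inner integral in v: integral_{1}^{3} v dv = (3^2 - 1^2)/2
  = 4.
Product: (1) * (4) = 4.

4


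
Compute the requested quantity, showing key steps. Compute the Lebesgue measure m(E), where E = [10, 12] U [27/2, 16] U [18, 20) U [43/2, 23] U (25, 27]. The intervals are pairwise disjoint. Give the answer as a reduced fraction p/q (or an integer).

For pairwise disjoint intervals, m(union_i I_i) = sum_i m(I_i),
and m is invariant under swapping open/closed endpoints (single points have measure 0).
So m(E) = sum_i (b_i - a_i).
  I_1 has length 12 - 10 = 2.
  I_2 has length 16 - 27/2 = 5/2.
  I_3 has length 20 - 18 = 2.
  I_4 has length 23 - 43/2 = 3/2.
  I_5 has length 27 - 25 = 2.
Summing:
  m(E) = 2 + 5/2 + 2 + 3/2 + 2 = 10.

10


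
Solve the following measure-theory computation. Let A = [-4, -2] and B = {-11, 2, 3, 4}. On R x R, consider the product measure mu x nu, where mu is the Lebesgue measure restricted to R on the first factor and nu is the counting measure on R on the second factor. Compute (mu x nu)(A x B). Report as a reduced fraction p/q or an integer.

For a measurable rectangle A x B, the product measure satisfies
  (mu x nu)(A x B) = mu(A) * nu(B).
  mu(A) = 2.
  nu(B) = 4.
  (mu x nu)(A x B) = 2 * 4 = 8.

8


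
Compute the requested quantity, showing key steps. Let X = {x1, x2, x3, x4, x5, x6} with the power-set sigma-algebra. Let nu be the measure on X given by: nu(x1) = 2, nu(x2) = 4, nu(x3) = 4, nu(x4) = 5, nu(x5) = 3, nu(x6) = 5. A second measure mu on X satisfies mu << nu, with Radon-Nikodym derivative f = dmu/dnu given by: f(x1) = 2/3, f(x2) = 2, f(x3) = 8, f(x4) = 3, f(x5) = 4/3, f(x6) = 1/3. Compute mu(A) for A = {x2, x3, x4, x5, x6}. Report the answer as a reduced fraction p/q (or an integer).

By the defining property of the Radon-Nikodym derivative, for every measurable set A,
  mu(A) = integral_A f dnu.
Since nu is a discrete measure concentrated on the atoms of X, the integral over A reduces to the sum
  mu(A) = sum_{x in A} f(x) * nu({x}).
Computing each term:
  x2: f(x2) * nu(x2) = 2 * 4 = 8.
  x3: f(x3) * nu(x3) = 8 * 4 = 32.
  x4: f(x4) * nu(x4) = 3 * 5 = 15.
  x5: f(x5) * nu(x5) = 4/3 * 3 = 4.
  x6: f(x6) * nu(x6) = 1/3 * 5 = 5/3.
Summing: mu(A) = 8 + 32 + 15 + 4 + 5/3 = 182/3.

182/3
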